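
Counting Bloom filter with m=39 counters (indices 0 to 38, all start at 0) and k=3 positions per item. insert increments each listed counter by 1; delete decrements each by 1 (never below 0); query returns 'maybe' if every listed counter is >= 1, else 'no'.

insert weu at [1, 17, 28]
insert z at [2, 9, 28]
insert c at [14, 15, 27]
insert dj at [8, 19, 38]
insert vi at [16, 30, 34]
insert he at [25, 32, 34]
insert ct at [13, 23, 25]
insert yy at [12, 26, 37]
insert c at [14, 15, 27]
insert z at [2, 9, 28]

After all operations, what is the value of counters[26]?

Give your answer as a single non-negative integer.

Answer: 1

Derivation:
Step 1: insert weu at [1, 17, 28] -> counters=[0,1,0,0,0,0,0,0,0,0,0,0,0,0,0,0,0,1,0,0,0,0,0,0,0,0,0,0,1,0,0,0,0,0,0,0,0,0,0]
Step 2: insert z at [2, 9, 28] -> counters=[0,1,1,0,0,0,0,0,0,1,0,0,0,0,0,0,0,1,0,0,0,0,0,0,0,0,0,0,2,0,0,0,0,0,0,0,0,0,0]
Step 3: insert c at [14, 15, 27] -> counters=[0,1,1,0,0,0,0,0,0,1,0,0,0,0,1,1,0,1,0,0,0,0,0,0,0,0,0,1,2,0,0,0,0,0,0,0,0,0,0]
Step 4: insert dj at [8, 19, 38] -> counters=[0,1,1,0,0,0,0,0,1,1,0,0,0,0,1,1,0,1,0,1,0,0,0,0,0,0,0,1,2,0,0,0,0,0,0,0,0,0,1]
Step 5: insert vi at [16, 30, 34] -> counters=[0,1,1,0,0,0,0,0,1,1,0,0,0,0,1,1,1,1,0,1,0,0,0,0,0,0,0,1,2,0,1,0,0,0,1,0,0,0,1]
Step 6: insert he at [25, 32, 34] -> counters=[0,1,1,0,0,0,0,0,1,1,0,0,0,0,1,1,1,1,0,1,0,0,0,0,0,1,0,1,2,0,1,0,1,0,2,0,0,0,1]
Step 7: insert ct at [13, 23, 25] -> counters=[0,1,1,0,0,0,0,0,1,1,0,0,0,1,1,1,1,1,0,1,0,0,0,1,0,2,0,1,2,0,1,0,1,0,2,0,0,0,1]
Step 8: insert yy at [12, 26, 37] -> counters=[0,1,1,0,0,0,0,0,1,1,0,0,1,1,1,1,1,1,0,1,0,0,0,1,0,2,1,1,2,0,1,0,1,0,2,0,0,1,1]
Step 9: insert c at [14, 15, 27] -> counters=[0,1,1,0,0,0,0,0,1,1,0,0,1,1,2,2,1,1,0,1,0,0,0,1,0,2,1,2,2,0,1,0,1,0,2,0,0,1,1]
Step 10: insert z at [2, 9, 28] -> counters=[0,1,2,0,0,0,0,0,1,2,0,0,1,1,2,2,1,1,0,1,0,0,0,1,0,2,1,2,3,0,1,0,1,0,2,0,0,1,1]
Final counters=[0,1,2,0,0,0,0,0,1,2,0,0,1,1,2,2,1,1,0,1,0,0,0,1,0,2,1,2,3,0,1,0,1,0,2,0,0,1,1] -> counters[26]=1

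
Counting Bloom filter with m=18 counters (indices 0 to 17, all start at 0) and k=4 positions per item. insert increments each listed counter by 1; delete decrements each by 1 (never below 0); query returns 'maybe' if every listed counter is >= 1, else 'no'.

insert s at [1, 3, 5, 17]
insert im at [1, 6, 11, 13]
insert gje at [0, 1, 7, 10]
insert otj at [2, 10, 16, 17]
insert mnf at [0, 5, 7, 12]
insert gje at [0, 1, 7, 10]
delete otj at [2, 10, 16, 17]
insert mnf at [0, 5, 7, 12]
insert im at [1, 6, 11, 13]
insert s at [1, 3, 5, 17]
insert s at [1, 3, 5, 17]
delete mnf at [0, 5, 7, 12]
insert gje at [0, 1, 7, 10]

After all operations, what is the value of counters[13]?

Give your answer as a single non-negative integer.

Answer: 2

Derivation:
Step 1: insert s at [1, 3, 5, 17] -> counters=[0,1,0,1,0,1,0,0,0,0,0,0,0,0,0,0,0,1]
Step 2: insert im at [1, 6, 11, 13] -> counters=[0,2,0,1,0,1,1,0,0,0,0,1,0,1,0,0,0,1]
Step 3: insert gje at [0, 1, 7, 10] -> counters=[1,3,0,1,0,1,1,1,0,0,1,1,0,1,0,0,0,1]
Step 4: insert otj at [2, 10, 16, 17] -> counters=[1,3,1,1,0,1,1,1,0,0,2,1,0,1,0,0,1,2]
Step 5: insert mnf at [0, 5, 7, 12] -> counters=[2,3,1,1,0,2,1,2,0,0,2,1,1,1,0,0,1,2]
Step 6: insert gje at [0, 1, 7, 10] -> counters=[3,4,1,1,0,2,1,3,0,0,3,1,1,1,0,0,1,2]
Step 7: delete otj at [2, 10, 16, 17] -> counters=[3,4,0,1,0,2,1,3,0,0,2,1,1,1,0,0,0,1]
Step 8: insert mnf at [0, 5, 7, 12] -> counters=[4,4,0,1,0,3,1,4,0,0,2,1,2,1,0,0,0,1]
Step 9: insert im at [1, 6, 11, 13] -> counters=[4,5,0,1,0,3,2,4,0,0,2,2,2,2,0,0,0,1]
Step 10: insert s at [1, 3, 5, 17] -> counters=[4,6,0,2,0,4,2,4,0,0,2,2,2,2,0,0,0,2]
Step 11: insert s at [1, 3, 5, 17] -> counters=[4,7,0,3,0,5,2,4,0,0,2,2,2,2,0,0,0,3]
Step 12: delete mnf at [0, 5, 7, 12] -> counters=[3,7,0,3,0,4,2,3,0,0,2,2,1,2,0,0,0,3]
Step 13: insert gje at [0, 1, 7, 10] -> counters=[4,8,0,3,0,4,2,4,0,0,3,2,1,2,0,0,0,3]
Final counters=[4,8,0,3,0,4,2,4,0,0,3,2,1,2,0,0,0,3] -> counters[13]=2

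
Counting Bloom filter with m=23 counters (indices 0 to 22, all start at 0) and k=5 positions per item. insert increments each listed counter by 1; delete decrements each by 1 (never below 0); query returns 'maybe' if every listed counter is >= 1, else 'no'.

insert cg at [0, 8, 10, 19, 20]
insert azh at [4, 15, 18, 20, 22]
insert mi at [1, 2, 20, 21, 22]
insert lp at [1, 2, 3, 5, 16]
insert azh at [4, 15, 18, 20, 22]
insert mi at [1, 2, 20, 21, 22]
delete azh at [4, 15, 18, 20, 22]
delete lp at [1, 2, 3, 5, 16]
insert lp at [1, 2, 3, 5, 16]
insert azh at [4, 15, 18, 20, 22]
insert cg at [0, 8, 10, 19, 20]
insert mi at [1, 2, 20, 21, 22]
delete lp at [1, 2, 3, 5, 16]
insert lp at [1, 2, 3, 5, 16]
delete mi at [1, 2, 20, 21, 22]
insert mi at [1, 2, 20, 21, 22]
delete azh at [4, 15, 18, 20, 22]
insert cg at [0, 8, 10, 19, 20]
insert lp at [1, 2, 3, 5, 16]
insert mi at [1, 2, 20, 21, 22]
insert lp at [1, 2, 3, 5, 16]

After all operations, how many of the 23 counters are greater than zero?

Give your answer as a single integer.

Answer: 15

Derivation:
Step 1: insert cg at [0, 8, 10, 19, 20] -> counters=[1,0,0,0,0,0,0,0,1,0,1,0,0,0,0,0,0,0,0,1,1,0,0]
Step 2: insert azh at [4, 15, 18, 20, 22] -> counters=[1,0,0,0,1,0,0,0,1,0,1,0,0,0,0,1,0,0,1,1,2,0,1]
Step 3: insert mi at [1, 2, 20, 21, 22] -> counters=[1,1,1,0,1,0,0,0,1,0,1,0,0,0,0,1,0,0,1,1,3,1,2]
Step 4: insert lp at [1, 2, 3, 5, 16] -> counters=[1,2,2,1,1,1,0,0,1,0,1,0,0,0,0,1,1,0,1,1,3,1,2]
Step 5: insert azh at [4, 15, 18, 20, 22] -> counters=[1,2,2,1,2,1,0,0,1,0,1,0,0,0,0,2,1,0,2,1,4,1,3]
Step 6: insert mi at [1, 2, 20, 21, 22] -> counters=[1,3,3,1,2,1,0,0,1,0,1,0,0,0,0,2,1,0,2,1,5,2,4]
Step 7: delete azh at [4, 15, 18, 20, 22] -> counters=[1,3,3,1,1,1,0,0,1,0,1,0,0,0,0,1,1,0,1,1,4,2,3]
Step 8: delete lp at [1, 2, 3, 5, 16] -> counters=[1,2,2,0,1,0,0,0,1,0,1,0,0,0,0,1,0,0,1,1,4,2,3]
Step 9: insert lp at [1, 2, 3, 5, 16] -> counters=[1,3,3,1,1,1,0,0,1,0,1,0,0,0,0,1,1,0,1,1,4,2,3]
Step 10: insert azh at [4, 15, 18, 20, 22] -> counters=[1,3,3,1,2,1,0,0,1,0,1,0,0,0,0,2,1,0,2,1,5,2,4]
Step 11: insert cg at [0, 8, 10, 19, 20] -> counters=[2,3,3,1,2,1,0,0,2,0,2,0,0,0,0,2,1,0,2,2,6,2,4]
Step 12: insert mi at [1, 2, 20, 21, 22] -> counters=[2,4,4,1,2,1,0,0,2,0,2,0,0,0,0,2,1,0,2,2,7,3,5]
Step 13: delete lp at [1, 2, 3, 5, 16] -> counters=[2,3,3,0,2,0,0,0,2,0,2,0,0,0,0,2,0,0,2,2,7,3,5]
Step 14: insert lp at [1, 2, 3, 5, 16] -> counters=[2,4,4,1,2,1,0,0,2,0,2,0,0,0,0,2,1,0,2,2,7,3,5]
Step 15: delete mi at [1, 2, 20, 21, 22] -> counters=[2,3,3,1,2,1,0,0,2,0,2,0,0,0,0,2,1,0,2,2,6,2,4]
Step 16: insert mi at [1, 2, 20, 21, 22] -> counters=[2,4,4,1,2,1,0,0,2,0,2,0,0,0,0,2,1,0,2,2,7,3,5]
Step 17: delete azh at [4, 15, 18, 20, 22] -> counters=[2,4,4,1,1,1,0,0,2,0,2,0,0,0,0,1,1,0,1,2,6,3,4]
Step 18: insert cg at [0, 8, 10, 19, 20] -> counters=[3,4,4,1,1,1,0,0,3,0,3,0,0,0,0,1,1,0,1,3,7,3,4]
Step 19: insert lp at [1, 2, 3, 5, 16] -> counters=[3,5,5,2,1,2,0,0,3,0,3,0,0,0,0,1,2,0,1,3,7,3,4]
Step 20: insert mi at [1, 2, 20, 21, 22] -> counters=[3,6,6,2,1,2,0,0,3,0,3,0,0,0,0,1,2,0,1,3,8,4,5]
Step 21: insert lp at [1, 2, 3, 5, 16] -> counters=[3,7,7,3,1,3,0,0,3,0,3,0,0,0,0,1,3,0,1,3,8,4,5]
Final counters=[3,7,7,3,1,3,0,0,3,0,3,0,0,0,0,1,3,0,1,3,8,4,5] -> 15 nonzero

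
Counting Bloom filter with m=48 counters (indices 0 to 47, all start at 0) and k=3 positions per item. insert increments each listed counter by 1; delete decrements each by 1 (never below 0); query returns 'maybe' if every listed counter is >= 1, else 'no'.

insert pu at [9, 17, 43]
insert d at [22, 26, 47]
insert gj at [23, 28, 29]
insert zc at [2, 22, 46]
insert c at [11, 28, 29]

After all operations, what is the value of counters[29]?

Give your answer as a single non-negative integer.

Answer: 2

Derivation:
Step 1: insert pu at [9, 17, 43] -> counters=[0,0,0,0,0,0,0,0,0,1,0,0,0,0,0,0,0,1,0,0,0,0,0,0,0,0,0,0,0,0,0,0,0,0,0,0,0,0,0,0,0,0,0,1,0,0,0,0]
Step 2: insert d at [22, 26, 47] -> counters=[0,0,0,0,0,0,0,0,0,1,0,0,0,0,0,0,0,1,0,0,0,0,1,0,0,0,1,0,0,0,0,0,0,0,0,0,0,0,0,0,0,0,0,1,0,0,0,1]
Step 3: insert gj at [23, 28, 29] -> counters=[0,0,0,0,0,0,0,0,0,1,0,0,0,0,0,0,0,1,0,0,0,0,1,1,0,0,1,0,1,1,0,0,0,0,0,0,0,0,0,0,0,0,0,1,0,0,0,1]
Step 4: insert zc at [2, 22, 46] -> counters=[0,0,1,0,0,0,0,0,0,1,0,0,0,0,0,0,0,1,0,0,0,0,2,1,0,0,1,0,1,1,0,0,0,0,0,0,0,0,0,0,0,0,0,1,0,0,1,1]
Step 5: insert c at [11, 28, 29] -> counters=[0,0,1,0,0,0,0,0,0,1,0,1,0,0,0,0,0,1,0,0,0,0,2,1,0,0,1,0,2,2,0,0,0,0,0,0,0,0,0,0,0,0,0,1,0,0,1,1]
Final counters=[0,0,1,0,0,0,0,0,0,1,0,1,0,0,0,0,0,1,0,0,0,0,2,1,0,0,1,0,2,2,0,0,0,0,0,0,0,0,0,0,0,0,0,1,0,0,1,1] -> counters[29]=2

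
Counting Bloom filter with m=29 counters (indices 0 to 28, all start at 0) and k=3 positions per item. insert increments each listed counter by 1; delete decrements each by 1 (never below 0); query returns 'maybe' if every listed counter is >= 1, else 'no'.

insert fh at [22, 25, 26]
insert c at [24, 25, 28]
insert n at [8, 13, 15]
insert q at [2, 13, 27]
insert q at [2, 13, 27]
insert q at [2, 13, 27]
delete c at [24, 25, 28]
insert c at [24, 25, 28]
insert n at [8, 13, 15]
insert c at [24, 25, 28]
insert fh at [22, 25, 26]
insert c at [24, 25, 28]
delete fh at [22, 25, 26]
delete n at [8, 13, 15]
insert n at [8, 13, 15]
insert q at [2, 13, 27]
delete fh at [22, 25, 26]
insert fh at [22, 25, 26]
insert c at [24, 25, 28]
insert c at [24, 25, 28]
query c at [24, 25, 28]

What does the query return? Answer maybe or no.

Answer: maybe

Derivation:
Step 1: insert fh at [22, 25, 26] -> counters=[0,0,0,0,0,0,0,0,0,0,0,0,0,0,0,0,0,0,0,0,0,0,1,0,0,1,1,0,0]
Step 2: insert c at [24, 25, 28] -> counters=[0,0,0,0,0,0,0,0,0,0,0,0,0,0,0,0,0,0,0,0,0,0,1,0,1,2,1,0,1]
Step 3: insert n at [8, 13, 15] -> counters=[0,0,0,0,0,0,0,0,1,0,0,0,0,1,0,1,0,0,0,0,0,0,1,0,1,2,1,0,1]
Step 4: insert q at [2, 13, 27] -> counters=[0,0,1,0,0,0,0,0,1,0,0,0,0,2,0,1,0,0,0,0,0,0,1,0,1,2,1,1,1]
Step 5: insert q at [2, 13, 27] -> counters=[0,0,2,0,0,0,0,0,1,0,0,0,0,3,0,1,0,0,0,0,0,0,1,0,1,2,1,2,1]
Step 6: insert q at [2, 13, 27] -> counters=[0,0,3,0,0,0,0,0,1,0,0,0,0,4,0,1,0,0,0,0,0,0,1,0,1,2,1,3,1]
Step 7: delete c at [24, 25, 28] -> counters=[0,0,3,0,0,0,0,0,1,0,0,0,0,4,0,1,0,0,0,0,0,0,1,0,0,1,1,3,0]
Step 8: insert c at [24, 25, 28] -> counters=[0,0,3,0,0,0,0,0,1,0,0,0,0,4,0,1,0,0,0,0,0,0,1,0,1,2,1,3,1]
Step 9: insert n at [8, 13, 15] -> counters=[0,0,3,0,0,0,0,0,2,0,0,0,0,5,0,2,0,0,0,0,0,0,1,0,1,2,1,3,1]
Step 10: insert c at [24, 25, 28] -> counters=[0,0,3,0,0,0,0,0,2,0,0,0,0,5,0,2,0,0,0,0,0,0,1,0,2,3,1,3,2]
Step 11: insert fh at [22, 25, 26] -> counters=[0,0,3,0,0,0,0,0,2,0,0,0,0,5,0,2,0,0,0,0,0,0,2,0,2,4,2,3,2]
Step 12: insert c at [24, 25, 28] -> counters=[0,0,3,0,0,0,0,0,2,0,0,0,0,5,0,2,0,0,0,0,0,0,2,0,3,5,2,3,3]
Step 13: delete fh at [22, 25, 26] -> counters=[0,0,3,0,0,0,0,0,2,0,0,0,0,5,0,2,0,0,0,0,0,0,1,0,3,4,1,3,3]
Step 14: delete n at [8, 13, 15] -> counters=[0,0,3,0,0,0,0,0,1,0,0,0,0,4,0,1,0,0,0,0,0,0,1,0,3,4,1,3,3]
Step 15: insert n at [8, 13, 15] -> counters=[0,0,3,0,0,0,0,0,2,0,0,0,0,5,0,2,0,0,0,0,0,0,1,0,3,4,1,3,3]
Step 16: insert q at [2, 13, 27] -> counters=[0,0,4,0,0,0,0,0,2,0,0,0,0,6,0,2,0,0,0,0,0,0,1,0,3,4,1,4,3]
Step 17: delete fh at [22, 25, 26] -> counters=[0,0,4,0,0,0,0,0,2,0,0,0,0,6,0,2,0,0,0,0,0,0,0,0,3,3,0,4,3]
Step 18: insert fh at [22, 25, 26] -> counters=[0,0,4,0,0,0,0,0,2,0,0,0,0,6,0,2,0,0,0,0,0,0,1,0,3,4,1,4,3]
Step 19: insert c at [24, 25, 28] -> counters=[0,0,4,0,0,0,0,0,2,0,0,0,0,6,0,2,0,0,0,0,0,0,1,0,4,5,1,4,4]
Step 20: insert c at [24, 25, 28] -> counters=[0,0,4,0,0,0,0,0,2,0,0,0,0,6,0,2,0,0,0,0,0,0,1,0,5,6,1,4,5]
Query c: check counters[24]=5 counters[25]=6 counters[28]=5 -> maybe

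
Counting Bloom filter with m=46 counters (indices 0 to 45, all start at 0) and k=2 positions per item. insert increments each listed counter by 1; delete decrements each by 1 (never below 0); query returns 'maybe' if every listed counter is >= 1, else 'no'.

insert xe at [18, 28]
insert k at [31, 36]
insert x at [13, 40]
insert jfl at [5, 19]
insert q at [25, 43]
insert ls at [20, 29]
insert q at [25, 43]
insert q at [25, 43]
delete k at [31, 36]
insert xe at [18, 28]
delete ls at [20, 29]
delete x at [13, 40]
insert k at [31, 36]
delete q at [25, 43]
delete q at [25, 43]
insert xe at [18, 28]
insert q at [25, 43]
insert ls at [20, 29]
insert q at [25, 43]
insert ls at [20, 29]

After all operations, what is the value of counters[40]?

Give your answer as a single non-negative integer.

Answer: 0

Derivation:
Step 1: insert xe at [18, 28] -> counters=[0,0,0,0,0,0,0,0,0,0,0,0,0,0,0,0,0,0,1,0,0,0,0,0,0,0,0,0,1,0,0,0,0,0,0,0,0,0,0,0,0,0,0,0,0,0]
Step 2: insert k at [31, 36] -> counters=[0,0,0,0,0,0,0,0,0,0,0,0,0,0,0,0,0,0,1,0,0,0,0,0,0,0,0,0,1,0,0,1,0,0,0,0,1,0,0,0,0,0,0,0,0,0]
Step 3: insert x at [13, 40] -> counters=[0,0,0,0,0,0,0,0,0,0,0,0,0,1,0,0,0,0,1,0,0,0,0,0,0,0,0,0,1,0,0,1,0,0,0,0,1,0,0,0,1,0,0,0,0,0]
Step 4: insert jfl at [5, 19] -> counters=[0,0,0,0,0,1,0,0,0,0,0,0,0,1,0,0,0,0,1,1,0,0,0,0,0,0,0,0,1,0,0,1,0,0,0,0,1,0,0,0,1,0,0,0,0,0]
Step 5: insert q at [25, 43] -> counters=[0,0,0,0,0,1,0,0,0,0,0,0,0,1,0,0,0,0,1,1,0,0,0,0,0,1,0,0,1,0,0,1,0,0,0,0,1,0,0,0,1,0,0,1,0,0]
Step 6: insert ls at [20, 29] -> counters=[0,0,0,0,0,1,0,0,0,0,0,0,0,1,0,0,0,0,1,1,1,0,0,0,0,1,0,0,1,1,0,1,0,0,0,0,1,0,0,0,1,0,0,1,0,0]
Step 7: insert q at [25, 43] -> counters=[0,0,0,0,0,1,0,0,0,0,0,0,0,1,0,0,0,0,1,1,1,0,0,0,0,2,0,0,1,1,0,1,0,0,0,0,1,0,0,0,1,0,0,2,0,0]
Step 8: insert q at [25, 43] -> counters=[0,0,0,0,0,1,0,0,0,0,0,0,0,1,0,0,0,0,1,1,1,0,0,0,0,3,0,0,1,1,0,1,0,0,0,0,1,0,0,0,1,0,0,3,0,0]
Step 9: delete k at [31, 36] -> counters=[0,0,0,0,0,1,0,0,0,0,0,0,0,1,0,0,0,0,1,1,1,0,0,0,0,3,0,0,1,1,0,0,0,0,0,0,0,0,0,0,1,0,0,3,0,0]
Step 10: insert xe at [18, 28] -> counters=[0,0,0,0,0,1,0,0,0,0,0,0,0,1,0,0,0,0,2,1,1,0,0,0,0,3,0,0,2,1,0,0,0,0,0,0,0,0,0,0,1,0,0,3,0,0]
Step 11: delete ls at [20, 29] -> counters=[0,0,0,0,0,1,0,0,0,0,0,0,0,1,0,0,0,0,2,1,0,0,0,0,0,3,0,0,2,0,0,0,0,0,0,0,0,0,0,0,1,0,0,3,0,0]
Step 12: delete x at [13, 40] -> counters=[0,0,0,0,0,1,0,0,0,0,0,0,0,0,0,0,0,0,2,1,0,0,0,0,0,3,0,0,2,0,0,0,0,0,0,0,0,0,0,0,0,0,0,3,0,0]
Step 13: insert k at [31, 36] -> counters=[0,0,0,0,0,1,0,0,0,0,0,0,0,0,0,0,0,0,2,1,0,0,0,0,0,3,0,0,2,0,0,1,0,0,0,0,1,0,0,0,0,0,0,3,0,0]
Step 14: delete q at [25, 43] -> counters=[0,0,0,0,0,1,0,0,0,0,0,0,0,0,0,0,0,0,2,1,0,0,0,0,0,2,0,0,2,0,0,1,0,0,0,0,1,0,0,0,0,0,0,2,0,0]
Step 15: delete q at [25, 43] -> counters=[0,0,0,0,0,1,0,0,0,0,0,0,0,0,0,0,0,0,2,1,0,0,0,0,0,1,0,0,2,0,0,1,0,0,0,0,1,0,0,0,0,0,0,1,0,0]
Step 16: insert xe at [18, 28] -> counters=[0,0,0,0,0,1,0,0,0,0,0,0,0,0,0,0,0,0,3,1,0,0,0,0,0,1,0,0,3,0,0,1,0,0,0,0,1,0,0,0,0,0,0,1,0,0]
Step 17: insert q at [25, 43] -> counters=[0,0,0,0,0,1,0,0,0,0,0,0,0,0,0,0,0,0,3,1,0,0,0,0,0,2,0,0,3,0,0,1,0,0,0,0,1,0,0,0,0,0,0,2,0,0]
Step 18: insert ls at [20, 29] -> counters=[0,0,0,0,0,1,0,0,0,0,0,0,0,0,0,0,0,0,3,1,1,0,0,0,0,2,0,0,3,1,0,1,0,0,0,0,1,0,0,0,0,0,0,2,0,0]
Step 19: insert q at [25, 43] -> counters=[0,0,0,0,0,1,0,0,0,0,0,0,0,0,0,0,0,0,3,1,1,0,0,0,0,3,0,0,3,1,0,1,0,0,0,0,1,0,0,0,0,0,0,3,0,0]
Step 20: insert ls at [20, 29] -> counters=[0,0,0,0,0,1,0,0,0,0,0,0,0,0,0,0,0,0,3,1,2,0,0,0,0,3,0,0,3,2,0,1,0,0,0,0,1,0,0,0,0,0,0,3,0,0]
Final counters=[0,0,0,0,0,1,0,0,0,0,0,0,0,0,0,0,0,0,3,1,2,0,0,0,0,3,0,0,3,2,0,1,0,0,0,0,1,0,0,0,0,0,0,3,0,0] -> counters[40]=0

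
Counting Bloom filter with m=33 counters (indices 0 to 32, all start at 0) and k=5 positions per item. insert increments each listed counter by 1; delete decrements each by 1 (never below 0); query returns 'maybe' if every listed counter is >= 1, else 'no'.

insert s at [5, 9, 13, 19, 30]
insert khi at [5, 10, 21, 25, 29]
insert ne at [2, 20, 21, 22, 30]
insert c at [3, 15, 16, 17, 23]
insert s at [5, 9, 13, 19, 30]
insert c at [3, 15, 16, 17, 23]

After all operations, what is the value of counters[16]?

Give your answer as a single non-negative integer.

Step 1: insert s at [5, 9, 13, 19, 30] -> counters=[0,0,0,0,0,1,0,0,0,1,0,0,0,1,0,0,0,0,0,1,0,0,0,0,0,0,0,0,0,0,1,0,0]
Step 2: insert khi at [5, 10, 21, 25, 29] -> counters=[0,0,0,0,0,2,0,0,0,1,1,0,0,1,0,0,0,0,0,1,0,1,0,0,0,1,0,0,0,1,1,0,0]
Step 3: insert ne at [2, 20, 21, 22, 30] -> counters=[0,0,1,0,0,2,0,0,0,1,1,0,0,1,0,0,0,0,0,1,1,2,1,0,0,1,0,0,0,1,2,0,0]
Step 4: insert c at [3, 15, 16, 17, 23] -> counters=[0,0,1,1,0,2,0,0,0,1,1,0,0,1,0,1,1,1,0,1,1,2,1,1,0,1,0,0,0,1,2,0,0]
Step 5: insert s at [5, 9, 13, 19, 30] -> counters=[0,0,1,1,0,3,0,0,0,2,1,0,0,2,0,1,1,1,0,2,1,2,1,1,0,1,0,0,0,1,3,0,0]
Step 6: insert c at [3, 15, 16, 17, 23] -> counters=[0,0,1,2,0,3,0,0,0,2,1,0,0,2,0,2,2,2,0,2,1,2,1,2,0,1,0,0,0,1,3,0,0]
Final counters=[0,0,1,2,0,3,0,0,0,2,1,0,0,2,0,2,2,2,0,2,1,2,1,2,0,1,0,0,0,1,3,0,0] -> counters[16]=2

Answer: 2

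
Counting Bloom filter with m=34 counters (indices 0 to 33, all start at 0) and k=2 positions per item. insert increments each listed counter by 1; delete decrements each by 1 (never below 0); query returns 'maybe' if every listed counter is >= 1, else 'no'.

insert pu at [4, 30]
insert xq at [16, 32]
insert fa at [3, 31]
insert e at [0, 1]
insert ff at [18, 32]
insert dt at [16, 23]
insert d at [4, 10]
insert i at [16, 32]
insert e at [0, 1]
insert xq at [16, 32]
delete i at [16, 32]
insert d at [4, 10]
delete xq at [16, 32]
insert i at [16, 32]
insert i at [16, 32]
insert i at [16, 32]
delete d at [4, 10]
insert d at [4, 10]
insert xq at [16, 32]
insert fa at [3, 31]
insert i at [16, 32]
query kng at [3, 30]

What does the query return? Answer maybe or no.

Step 1: insert pu at [4, 30] -> counters=[0,0,0,0,1,0,0,0,0,0,0,0,0,0,0,0,0,0,0,0,0,0,0,0,0,0,0,0,0,0,1,0,0,0]
Step 2: insert xq at [16, 32] -> counters=[0,0,0,0,1,0,0,0,0,0,0,0,0,0,0,0,1,0,0,0,0,0,0,0,0,0,0,0,0,0,1,0,1,0]
Step 3: insert fa at [3, 31] -> counters=[0,0,0,1,1,0,0,0,0,0,0,0,0,0,0,0,1,0,0,0,0,0,0,0,0,0,0,0,0,0,1,1,1,0]
Step 4: insert e at [0, 1] -> counters=[1,1,0,1,1,0,0,0,0,0,0,0,0,0,0,0,1,0,0,0,0,0,0,0,0,0,0,0,0,0,1,1,1,0]
Step 5: insert ff at [18, 32] -> counters=[1,1,0,1,1,0,0,0,0,0,0,0,0,0,0,0,1,0,1,0,0,0,0,0,0,0,0,0,0,0,1,1,2,0]
Step 6: insert dt at [16, 23] -> counters=[1,1,0,1,1,0,0,0,0,0,0,0,0,0,0,0,2,0,1,0,0,0,0,1,0,0,0,0,0,0,1,1,2,0]
Step 7: insert d at [4, 10] -> counters=[1,1,0,1,2,0,0,0,0,0,1,0,0,0,0,0,2,0,1,0,0,0,0,1,0,0,0,0,0,0,1,1,2,0]
Step 8: insert i at [16, 32] -> counters=[1,1,0,1,2,0,0,0,0,0,1,0,0,0,0,0,3,0,1,0,0,0,0,1,0,0,0,0,0,0,1,1,3,0]
Step 9: insert e at [0, 1] -> counters=[2,2,0,1,2,0,0,0,0,0,1,0,0,0,0,0,3,0,1,0,0,0,0,1,0,0,0,0,0,0,1,1,3,0]
Step 10: insert xq at [16, 32] -> counters=[2,2,0,1,2,0,0,0,0,0,1,0,0,0,0,0,4,0,1,0,0,0,0,1,0,0,0,0,0,0,1,1,4,0]
Step 11: delete i at [16, 32] -> counters=[2,2,0,1,2,0,0,0,0,0,1,0,0,0,0,0,3,0,1,0,0,0,0,1,0,0,0,0,0,0,1,1,3,0]
Step 12: insert d at [4, 10] -> counters=[2,2,0,1,3,0,0,0,0,0,2,0,0,0,0,0,3,0,1,0,0,0,0,1,0,0,0,0,0,0,1,1,3,0]
Step 13: delete xq at [16, 32] -> counters=[2,2,0,1,3,0,0,0,0,0,2,0,0,0,0,0,2,0,1,0,0,0,0,1,0,0,0,0,0,0,1,1,2,0]
Step 14: insert i at [16, 32] -> counters=[2,2,0,1,3,0,0,0,0,0,2,0,0,0,0,0,3,0,1,0,0,0,0,1,0,0,0,0,0,0,1,1,3,0]
Step 15: insert i at [16, 32] -> counters=[2,2,0,1,3,0,0,0,0,0,2,0,0,0,0,0,4,0,1,0,0,0,0,1,0,0,0,0,0,0,1,1,4,0]
Step 16: insert i at [16, 32] -> counters=[2,2,0,1,3,0,0,0,0,0,2,0,0,0,0,0,5,0,1,0,0,0,0,1,0,0,0,0,0,0,1,1,5,0]
Step 17: delete d at [4, 10] -> counters=[2,2,0,1,2,0,0,0,0,0,1,0,0,0,0,0,5,0,1,0,0,0,0,1,0,0,0,0,0,0,1,1,5,0]
Step 18: insert d at [4, 10] -> counters=[2,2,0,1,3,0,0,0,0,0,2,0,0,0,0,0,5,0,1,0,0,0,0,1,0,0,0,0,0,0,1,1,5,0]
Step 19: insert xq at [16, 32] -> counters=[2,2,0,1,3,0,0,0,0,0,2,0,0,0,0,0,6,0,1,0,0,0,0,1,0,0,0,0,0,0,1,1,6,0]
Step 20: insert fa at [3, 31] -> counters=[2,2,0,2,3,0,0,0,0,0,2,0,0,0,0,0,6,0,1,0,0,0,0,1,0,0,0,0,0,0,1,2,6,0]
Step 21: insert i at [16, 32] -> counters=[2,2,0,2,3,0,0,0,0,0,2,0,0,0,0,0,7,0,1,0,0,0,0,1,0,0,0,0,0,0,1,2,7,0]
Query kng: check counters[3]=2 counters[30]=1 -> maybe

Answer: maybe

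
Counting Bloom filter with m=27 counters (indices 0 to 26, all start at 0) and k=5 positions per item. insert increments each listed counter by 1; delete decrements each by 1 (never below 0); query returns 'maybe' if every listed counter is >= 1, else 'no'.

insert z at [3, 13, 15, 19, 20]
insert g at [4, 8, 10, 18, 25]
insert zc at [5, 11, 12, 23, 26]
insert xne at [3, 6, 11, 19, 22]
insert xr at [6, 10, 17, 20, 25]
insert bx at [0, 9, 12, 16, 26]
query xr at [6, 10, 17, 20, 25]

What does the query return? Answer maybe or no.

Answer: maybe

Derivation:
Step 1: insert z at [3, 13, 15, 19, 20] -> counters=[0,0,0,1,0,0,0,0,0,0,0,0,0,1,0,1,0,0,0,1,1,0,0,0,0,0,0]
Step 2: insert g at [4, 8, 10, 18, 25] -> counters=[0,0,0,1,1,0,0,0,1,0,1,0,0,1,0,1,0,0,1,1,1,0,0,0,0,1,0]
Step 3: insert zc at [5, 11, 12, 23, 26] -> counters=[0,0,0,1,1,1,0,0,1,0,1,1,1,1,0,1,0,0,1,1,1,0,0,1,0,1,1]
Step 4: insert xne at [3, 6, 11, 19, 22] -> counters=[0,0,0,2,1,1,1,0,1,0,1,2,1,1,0,1,0,0,1,2,1,0,1,1,0,1,1]
Step 5: insert xr at [6, 10, 17, 20, 25] -> counters=[0,0,0,2,1,1,2,0,1,0,2,2,1,1,0,1,0,1,1,2,2,0,1,1,0,2,1]
Step 6: insert bx at [0, 9, 12, 16, 26] -> counters=[1,0,0,2,1,1,2,0,1,1,2,2,2,1,0,1,1,1,1,2,2,0,1,1,0,2,2]
Query xr: check counters[6]=2 counters[10]=2 counters[17]=1 counters[20]=2 counters[25]=2 -> maybe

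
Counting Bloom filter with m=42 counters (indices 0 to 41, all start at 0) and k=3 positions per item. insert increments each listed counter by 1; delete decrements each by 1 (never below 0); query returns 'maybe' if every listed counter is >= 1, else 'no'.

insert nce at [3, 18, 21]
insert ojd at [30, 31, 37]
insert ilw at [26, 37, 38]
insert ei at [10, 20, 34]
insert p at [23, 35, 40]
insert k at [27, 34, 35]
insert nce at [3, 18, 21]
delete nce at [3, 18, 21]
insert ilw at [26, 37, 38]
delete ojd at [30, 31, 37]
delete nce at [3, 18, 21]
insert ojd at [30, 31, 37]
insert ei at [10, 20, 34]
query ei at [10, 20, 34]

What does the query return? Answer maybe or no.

Answer: maybe

Derivation:
Step 1: insert nce at [3, 18, 21] -> counters=[0,0,0,1,0,0,0,0,0,0,0,0,0,0,0,0,0,0,1,0,0,1,0,0,0,0,0,0,0,0,0,0,0,0,0,0,0,0,0,0,0,0]
Step 2: insert ojd at [30, 31, 37] -> counters=[0,0,0,1,0,0,0,0,0,0,0,0,0,0,0,0,0,0,1,0,0,1,0,0,0,0,0,0,0,0,1,1,0,0,0,0,0,1,0,0,0,0]
Step 3: insert ilw at [26, 37, 38] -> counters=[0,0,0,1,0,0,0,0,0,0,0,0,0,0,0,0,0,0,1,0,0,1,0,0,0,0,1,0,0,0,1,1,0,0,0,0,0,2,1,0,0,0]
Step 4: insert ei at [10, 20, 34] -> counters=[0,0,0,1,0,0,0,0,0,0,1,0,0,0,0,0,0,0,1,0,1,1,0,0,0,0,1,0,0,0,1,1,0,0,1,0,0,2,1,0,0,0]
Step 5: insert p at [23, 35, 40] -> counters=[0,0,0,1,0,0,0,0,0,0,1,0,0,0,0,0,0,0,1,0,1,1,0,1,0,0,1,0,0,0,1,1,0,0,1,1,0,2,1,0,1,0]
Step 6: insert k at [27, 34, 35] -> counters=[0,0,0,1,0,0,0,0,0,0,1,0,0,0,0,0,0,0,1,0,1,1,0,1,0,0,1,1,0,0,1,1,0,0,2,2,0,2,1,0,1,0]
Step 7: insert nce at [3, 18, 21] -> counters=[0,0,0,2,0,0,0,0,0,0,1,0,0,0,0,0,0,0,2,0,1,2,0,1,0,0,1,1,0,0,1,1,0,0,2,2,0,2,1,0,1,0]
Step 8: delete nce at [3, 18, 21] -> counters=[0,0,0,1,0,0,0,0,0,0,1,0,0,0,0,0,0,0,1,0,1,1,0,1,0,0,1,1,0,0,1,1,0,0,2,2,0,2,1,0,1,0]
Step 9: insert ilw at [26, 37, 38] -> counters=[0,0,0,1,0,0,0,0,0,0,1,0,0,0,0,0,0,0,1,0,1,1,0,1,0,0,2,1,0,0,1,1,0,0,2,2,0,3,2,0,1,0]
Step 10: delete ojd at [30, 31, 37] -> counters=[0,0,0,1,0,0,0,0,0,0,1,0,0,0,0,0,0,0,1,0,1,1,0,1,0,0,2,1,0,0,0,0,0,0,2,2,0,2,2,0,1,0]
Step 11: delete nce at [3, 18, 21] -> counters=[0,0,0,0,0,0,0,0,0,0,1,0,0,0,0,0,0,0,0,0,1,0,0,1,0,0,2,1,0,0,0,0,0,0,2,2,0,2,2,0,1,0]
Step 12: insert ojd at [30, 31, 37] -> counters=[0,0,0,0,0,0,0,0,0,0,1,0,0,0,0,0,0,0,0,0,1,0,0,1,0,0,2,1,0,0,1,1,0,0,2,2,0,3,2,0,1,0]
Step 13: insert ei at [10, 20, 34] -> counters=[0,0,0,0,0,0,0,0,0,0,2,0,0,0,0,0,0,0,0,0,2,0,0,1,0,0,2,1,0,0,1,1,0,0,3,2,0,3,2,0,1,0]
Query ei: check counters[10]=2 counters[20]=2 counters[34]=3 -> maybe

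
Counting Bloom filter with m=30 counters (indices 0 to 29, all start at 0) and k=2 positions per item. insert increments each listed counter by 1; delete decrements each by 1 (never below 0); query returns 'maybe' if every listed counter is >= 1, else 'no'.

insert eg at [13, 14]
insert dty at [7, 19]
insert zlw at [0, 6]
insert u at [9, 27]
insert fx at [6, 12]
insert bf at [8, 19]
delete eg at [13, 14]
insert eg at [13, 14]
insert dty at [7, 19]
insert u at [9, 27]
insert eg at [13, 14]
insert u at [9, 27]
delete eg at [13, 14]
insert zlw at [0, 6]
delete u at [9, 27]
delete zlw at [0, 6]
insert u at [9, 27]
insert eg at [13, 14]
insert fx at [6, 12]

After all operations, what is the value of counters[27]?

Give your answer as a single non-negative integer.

Answer: 3

Derivation:
Step 1: insert eg at [13, 14] -> counters=[0,0,0,0,0,0,0,0,0,0,0,0,0,1,1,0,0,0,0,0,0,0,0,0,0,0,0,0,0,0]
Step 2: insert dty at [7, 19] -> counters=[0,0,0,0,0,0,0,1,0,0,0,0,0,1,1,0,0,0,0,1,0,0,0,0,0,0,0,0,0,0]
Step 3: insert zlw at [0, 6] -> counters=[1,0,0,0,0,0,1,1,0,0,0,0,0,1,1,0,0,0,0,1,0,0,0,0,0,0,0,0,0,0]
Step 4: insert u at [9, 27] -> counters=[1,0,0,0,0,0,1,1,0,1,0,0,0,1,1,0,0,0,0,1,0,0,0,0,0,0,0,1,0,0]
Step 5: insert fx at [6, 12] -> counters=[1,0,0,0,0,0,2,1,0,1,0,0,1,1,1,0,0,0,0,1,0,0,0,0,0,0,0,1,0,0]
Step 6: insert bf at [8, 19] -> counters=[1,0,0,0,0,0,2,1,1,1,0,0,1,1,1,0,0,0,0,2,0,0,0,0,0,0,0,1,0,0]
Step 7: delete eg at [13, 14] -> counters=[1,0,0,0,0,0,2,1,1,1,0,0,1,0,0,0,0,0,0,2,0,0,0,0,0,0,0,1,0,0]
Step 8: insert eg at [13, 14] -> counters=[1,0,0,0,0,0,2,1,1,1,0,0,1,1,1,0,0,0,0,2,0,0,0,0,0,0,0,1,0,0]
Step 9: insert dty at [7, 19] -> counters=[1,0,0,0,0,0,2,2,1,1,0,0,1,1,1,0,0,0,0,3,0,0,0,0,0,0,0,1,0,0]
Step 10: insert u at [9, 27] -> counters=[1,0,0,0,0,0,2,2,1,2,0,0,1,1,1,0,0,0,0,3,0,0,0,0,0,0,0,2,0,0]
Step 11: insert eg at [13, 14] -> counters=[1,0,0,0,0,0,2,2,1,2,0,0,1,2,2,0,0,0,0,3,0,0,0,0,0,0,0,2,0,0]
Step 12: insert u at [9, 27] -> counters=[1,0,0,0,0,0,2,2,1,3,0,0,1,2,2,0,0,0,0,3,0,0,0,0,0,0,0,3,0,0]
Step 13: delete eg at [13, 14] -> counters=[1,0,0,0,0,0,2,2,1,3,0,0,1,1,1,0,0,0,0,3,0,0,0,0,0,0,0,3,0,0]
Step 14: insert zlw at [0, 6] -> counters=[2,0,0,0,0,0,3,2,1,3,0,0,1,1,1,0,0,0,0,3,0,0,0,0,0,0,0,3,0,0]
Step 15: delete u at [9, 27] -> counters=[2,0,0,0,0,0,3,2,1,2,0,0,1,1,1,0,0,0,0,3,0,0,0,0,0,0,0,2,0,0]
Step 16: delete zlw at [0, 6] -> counters=[1,0,0,0,0,0,2,2,1,2,0,0,1,1,1,0,0,0,0,3,0,0,0,0,0,0,0,2,0,0]
Step 17: insert u at [9, 27] -> counters=[1,0,0,0,0,0,2,2,1,3,0,0,1,1,1,0,0,0,0,3,0,0,0,0,0,0,0,3,0,0]
Step 18: insert eg at [13, 14] -> counters=[1,0,0,0,0,0,2,2,1,3,0,0,1,2,2,0,0,0,0,3,0,0,0,0,0,0,0,3,0,0]
Step 19: insert fx at [6, 12] -> counters=[1,0,0,0,0,0,3,2,1,3,0,0,2,2,2,0,0,0,0,3,0,0,0,0,0,0,0,3,0,0]
Final counters=[1,0,0,0,0,0,3,2,1,3,0,0,2,2,2,0,0,0,0,3,0,0,0,0,0,0,0,3,0,0] -> counters[27]=3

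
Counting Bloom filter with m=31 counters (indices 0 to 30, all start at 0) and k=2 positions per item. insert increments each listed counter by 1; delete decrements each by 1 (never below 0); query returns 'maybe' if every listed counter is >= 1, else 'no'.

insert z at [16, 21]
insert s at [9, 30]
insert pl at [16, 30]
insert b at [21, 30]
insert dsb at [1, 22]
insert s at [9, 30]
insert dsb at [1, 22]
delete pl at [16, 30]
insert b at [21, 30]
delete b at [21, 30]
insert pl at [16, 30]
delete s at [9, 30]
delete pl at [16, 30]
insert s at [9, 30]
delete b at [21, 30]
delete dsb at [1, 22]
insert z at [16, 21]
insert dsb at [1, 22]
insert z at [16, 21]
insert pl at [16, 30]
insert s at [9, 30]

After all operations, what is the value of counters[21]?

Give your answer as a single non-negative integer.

Step 1: insert z at [16, 21] -> counters=[0,0,0,0,0,0,0,0,0,0,0,0,0,0,0,0,1,0,0,0,0,1,0,0,0,0,0,0,0,0,0]
Step 2: insert s at [9, 30] -> counters=[0,0,0,0,0,0,0,0,0,1,0,0,0,0,0,0,1,0,0,0,0,1,0,0,0,0,0,0,0,0,1]
Step 3: insert pl at [16, 30] -> counters=[0,0,0,0,0,0,0,0,0,1,0,0,0,0,0,0,2,0,0,0,0,1,0,0,0,0,0,0,0,0,2]
Step 4: insert b at [21, 30] -> counters=[0,0,0,0,0,0,0,0,0,1,0,0,0,0,0,0,2,0,0,0,0,2,0,0,0,0,0,0,0,0,3]
Step 5: insert dsb at [1, 22] -> counters=[0,1,0,0,0,0,0,0,0,1,0,0,0,0,0,0,2,0,0,0,0,2,1,0,0,0,0,0,0,0,3]
Step 6: insert s at [9, 30] -> counters=[0,1,0,0,0,0,0,0,0,2,0,0,0,0,0,0,2,0,0,0,0,2,1,0,0,0,0,0,0,0,4]
Step 7: insert dsb at [1, 22] -> counters=[0,2,0,0,0,0,0,0,0,2,0,0,0,0,0,0,2,0,0,0,0,2,2,0,0,0,0,0,0,0,4]
Step 8: delete pl at [16, 30] -> counters=[0,2,0,0,0,0,0,0,0,2,0,0,0,0,0,0,1,0,0,0,0,2,2,0,0,0,0,0,0,0,3]
Step 9: insert b at [21, 30] -> counters=[0,2,0,0,0,0,0,0,0,2,0,0,0,0,0,0,1,0,0,0,0,3,2,0,0,0,0,0,0,0,4]
Step 10: delete b at [21, 30] -> counters=[0,2,0,0,0,0,0,0,0,2,0,0,0,0,0,0,1,0,0,0,0,2,2,0,0,0,0,0,0,0,3]
Step 11: insert pl at [16, 30] -> counters=[0,2,0,0,0,0,0,0,0,2,0,0,0,0,0,0,2,0,0,0,0,2,2,0,0,0,0,0,0,0,4]
Step 12: delete s at [9, 30] -> counters=[0,2,0,0,0,0,0,0,0,1,0,0,0,0,0,0,2,0,0,0,0,2,2,0,0,0,0,0,0,0,3]
Step 13: delete pl at [16, 30] -> counters=[0,2,0,0,0,0,0,0,0,1,0,0,0,0,0,0,1,0,0,0,0,2,2,0,0,0,0,0,0,0,2]
Step 14: insert s at [9, 30] -> counters=[0,2,0,0,0,0,0,0,0,2,0,0,0,0,0,0,1,0,0,0,0,2,2,0,0,0,0,0,0,0,3]
Step 15: delete b at [21, 30] -> counters=[0,2,0,0,0,0,0,0,0,2,0,0,0,0,0,0,1,0,0,0,0,1,2,0,0,0,0,0,0,0,2]
Step 16: delete dsb at [1, 22] -> counters=[0,1,0,0,0,0,0,0,0,2,0,0,0,0,0,0,1,0,0,0,0,1,1,0,0,0,0,0,0,0,2]
Step 17: insert z at [16, 21] -> counters=[0,1,0,0,0,0,0,0,0,2,0,0,0,0,0,0,2,0,0,0,0,2,1,0,0,0,0,0,0,0,2]
Step 18: insert dsb at [1, 22] -> counters=[0,2,0,0,0,0,0,0,0,2,0,0,0,0,0,0,2,0,0,0,0,2,2,0,0,0,0,0,0,0,2]
Step 19: insert z at [16, 21] -> counters=[0,2,0,0,0,0,0,0,0,2,0,0,0,0,0,0,3,0,0,0,0,3,2,0,0,0,0,0,0,0,2]
Step 20: insert pl at [16, 30] -> counters=[0,2,0,0,0,0,0,0,0,2,0,0,0,0,0,0,4,0,0,0,0,3,2,0,0,0,0,0,0,0,3]
Step 21: insert s at [9, 30] -> counters=[0,2,0,0,0,0,0,0,0,3,0,0,0,0,0,0,4,0,0,0,0,3,2,0,0,0,0,0,0,0,4]
Final counters=[0,2,0,0,0,0,0,0,0,3,0,0,0,0,0,0,4,0,0,0,0,3,2,0,0,0,0,0,0,0,4] -> counters[21]=3

Answer: 3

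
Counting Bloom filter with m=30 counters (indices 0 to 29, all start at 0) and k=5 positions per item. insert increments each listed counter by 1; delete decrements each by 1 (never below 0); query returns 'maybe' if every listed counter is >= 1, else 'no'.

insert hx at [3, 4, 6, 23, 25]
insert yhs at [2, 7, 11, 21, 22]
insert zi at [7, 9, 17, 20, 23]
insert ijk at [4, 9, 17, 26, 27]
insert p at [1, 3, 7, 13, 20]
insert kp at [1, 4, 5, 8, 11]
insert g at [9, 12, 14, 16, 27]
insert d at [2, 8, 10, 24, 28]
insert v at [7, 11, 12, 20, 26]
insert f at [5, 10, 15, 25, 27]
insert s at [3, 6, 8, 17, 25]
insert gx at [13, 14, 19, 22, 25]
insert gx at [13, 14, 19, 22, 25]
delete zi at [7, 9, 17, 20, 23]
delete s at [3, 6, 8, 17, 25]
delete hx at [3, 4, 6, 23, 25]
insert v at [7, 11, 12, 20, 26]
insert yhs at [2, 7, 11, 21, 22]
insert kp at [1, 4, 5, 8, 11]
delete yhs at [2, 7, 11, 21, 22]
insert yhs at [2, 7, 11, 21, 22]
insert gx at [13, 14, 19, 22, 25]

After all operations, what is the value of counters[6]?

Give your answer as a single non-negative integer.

Step 1: insert hx at [3, 4, 6, 23, 25] -> counters=[0,0,0,1,1,0,1,0,0,0,0,0,0,0,0,0,0,0,0,0,0,0,0,1,0,1,0,0,0,0]
Step 2: insert yhs at [2, 7, 11, 21, 22] -> counters=[0,0,1,1,1,0,1,1,0,0,0,1,0,0,0,0,0,0,0,0,0,1,1,1,0,1,0,0,0,0]
Step 3: insert zi at [7, 9, 17, 20, 23] -> counters=[0,0,1,1,1,0,1,2,0,1,0,1,0,0,0,0,0,1,0,0,1,1,1,2,0,1,0,0,0,0]
Step 4: insert ijk at [4, 9, 17, 26, 27] -> counters=[0,0,1,1,2,0,1,2,0,2,0,1,0,0,0,0,0,2,0,0,1,1,1,2,0,1,1,1,0,0]
Step 5: insert p at [1, 3, 7, 13, 20] -> counters=[0,1,1,2,2,0,1,3,0,2,0,1,0,1,0,0,0,2,0,0,2,1,1,2,0,1,1,1,0,0]
Step 6: insert kp at [1, 4, 5, 8, 11] -> counters=[0,2,1,2,3,1,1,3,1,2,0,2,0,1,0,0,0,2,0,0,2,1,1,2,0,1,1,1,0,0]
Step 7: insert g at [9, 12, 14, 16, 27] -> counters=[0,2,1,2,3,1,1,3,1,3,0,2,1,1,1,0,1,2,0,0,2,1,1,2,0,1,1,2,0,0]
Step 8: insert d at [2, 8, 10, 24, 28] -> counters=[0,2,2,2,3,1,1,3,2,3,1,2,1,1,1,0,1,2,0,0,2,1,1,2,1,1,1,2,1,0]
Step 9: insert v at [7, 11, 12, 20, 26] -> counters=[0,2,2,2,3,1,1,4,2,3,1,3,2,1,1,0,1,2,0,0,3,1,1,2,1,1,2,2,1,0]
Step 10: insert f at [5, 10, 15, 25, 27] -> counters=[0,2,2,2,3,2,1,4,2,3,2,3,2,1,1,1,1,2,0,0,3,1,1,2,1,2,2,3,1,0]
Step 11: insert s at [3, 6, 8, 17, 25] -> counters=[0,2,2,3,3,2,2,4,3,3,2,3,2,1,1,1,1,3,0,0,3,1,1,2,1,3,2,3,1,0]
Step 12: insert gx at [13, 14, 19, 22, 25] -> counters=[0,2,2,3,3,2,2,4,3,3,2,3,2,2,2,1,1,3,0,1,3,1,2,2,1,4,2,3,1,0]
Step 13: insert gx at [13, 14, 19, 22, 25] -> counters=[0,2,2,3,3,2,2,4,3,3,2,3,2,3,3,1,1,3,0,2,3,1,3,2,1,5,2,3,1,0]
Step 14: delete zi at [7, 9, 17, 20, 23] -> counters=[0,2,2,3,3,2,2,3,3,2,2,3,2,3,3,1,1,2,0,2,2,1,3,1,1,5,2,3,1,0]
Step 15: delete s at [3, 6, 8, 17, 25] -> counters=[0,2,2,2,3,2,1,3,2,2,2,3,2,3,3,1,1,1,0,2,2,1,3,1,1,4,2,3,1,0]
Step 16: delete hx at [3, 4, 6, 23, 25] -> counters=[0,2,2,1,2,2,0,3,2,2,2,3,2,3,3,1,1,1,0,2,2,1,3,0,1,3,2,3,1,0]
Step 17: insert v at [7, 11, 12, 20, 26] -> counters=[0,2,2,1,2,2,0,4,2,2,2,4,3,3,3,1,1,1,0,2,3,1,3,0,1,3,3,3,1,0]
Step 18: insert yhs at [2, 7, 11, 21, 22] -> counters=[0,2,3,1,2,2,0,5,2,2,2,5,3,3,3,1,1,1,0,2,3,2,4,0,1,3,3,3,1,0]
Step 19: insert kp at [1, 4, 5, 8, 11] -> counters=[0,3,3,1,3,3,0,5,3,2,2,6,3,3,3,1,1,1,0,2,3,2,4,0,1,3,3,3,1,0]
Step 20: delete yhs at [2, 7, 11, 21, 22] -> counters=[0,3,2,1,3,3,0,4,3,2,2,5,3,3,3,1,1,1,0,2,3,1,3,0,1,3,3,3,1,0]
Step 21: insert yhs at [2, 7, 11, 21, 22] -> counters=[0,3,3,1,3,3,0,5,3,2,2,6,3,3,3,1,1,1,0,2,3,2,4,0,1,3,3,3,1,0]
Step 22: insert gx at [13, 14, 19, 22, 25] -> counters=[0,3,3,1,3,3,0,5,3,2,2,6,3,4,4,1,1,1,0,3,3,2,5,0,1,4,3,3,1,0]
Final counters=[0,3,3,1,3,3,0,5,3,2,2,6,3,4,4,1,1,1,0,3,3,2,5,0,1,4,3,3,1,0] -> counters[6]=0

Answer: 0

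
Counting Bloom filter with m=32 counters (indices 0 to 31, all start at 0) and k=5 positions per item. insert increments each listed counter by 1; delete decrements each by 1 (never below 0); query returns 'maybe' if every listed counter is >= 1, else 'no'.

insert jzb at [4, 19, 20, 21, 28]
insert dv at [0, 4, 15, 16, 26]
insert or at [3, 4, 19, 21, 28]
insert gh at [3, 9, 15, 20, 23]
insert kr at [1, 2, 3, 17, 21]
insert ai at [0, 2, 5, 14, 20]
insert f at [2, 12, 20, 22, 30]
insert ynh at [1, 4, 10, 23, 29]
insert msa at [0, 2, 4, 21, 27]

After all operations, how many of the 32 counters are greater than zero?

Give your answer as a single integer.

Answer: 23

Derivation:
Step 1: insert jzb at [4, 19, 20, 21, 28] -> counters=[0,0,0,0,1,0,0,0,0,0,0,0,0,0,0,0,0,0,0,1,1,1,0,0,0,0,0,0,1,0,0,0]
Step 2: insert dv at [0, 4, 15, 16, 26] -> counters=[1,0,0,0,2,0,0,0,0,0,0,0,0,0,0,1,1,0,0,1,1,1,0,0,0,0,1,0,1,0,0,0]
Step 3: insert or at [3, 4, 19, 21, 28] -> counters=[1,0,0,1,3,0,0,0,0,0,0,0,0,0,0,1,1,0,0,2,1,2,0,0,0,0,1,0,2,0,0,0]
Step 4: insert gh at [3, 9, 15, 20, 23] -> counters=[1,0,0,2,3,0,0,0,0,1,0,0,0,0,0,2,1,0,0,2,2,2,0,1,0,0,1,0,2,0,0,0]
Step 5: insert kr at [1, 2, 3, 17, 21] -> counters=[1,1,1,3,3,0,0,0,0,1,0,0,0,0,0,2,1,1,0,2,2,3,0,1,0,0,1,0,2,0,0,0]
Step 6: insert ai at [0, 2, 5, 14, 20] -> counters=[2,1,2,3,3,1,0,0,0,1,0,0,0,0,1,2,1,1,0,2,3,3,0,1,0,0,1,0,2,0,0,0]
Step 7: insert f at [2, 12, 20, 22, 30] -> counters=[2,1,3,3,3,1,0,0,0,1,0,0,1,0,1,2,1,1,0,2,4,3,1,1,0,0,1,0,2,0,1,0]
Step 8: insert ynh at [1, 4, 10, 23, 29] -> counters=[2,2,3,3,4,1,0,0,0,1,1,0,1,0,1,2,1,1,0,2,4,3,1,2,0,0,1,0,2,1,1,0]
Step 9: insert msa at [0, 2, 4, 21, 27] -> counters=[3,2,4,3,5,1,0,0,0,1,1,0,1,0,1,2,1,1,0,2,4,4,1,2,0,0,1,1,2,1,1,0]
Final counters=[3,2,4,3,5,1,0,0,0,1,1,0,1,0,1,2,1,1,0,2,4,4,1,2,0,0,1,1,2,1,1,0] -> 23 nonzero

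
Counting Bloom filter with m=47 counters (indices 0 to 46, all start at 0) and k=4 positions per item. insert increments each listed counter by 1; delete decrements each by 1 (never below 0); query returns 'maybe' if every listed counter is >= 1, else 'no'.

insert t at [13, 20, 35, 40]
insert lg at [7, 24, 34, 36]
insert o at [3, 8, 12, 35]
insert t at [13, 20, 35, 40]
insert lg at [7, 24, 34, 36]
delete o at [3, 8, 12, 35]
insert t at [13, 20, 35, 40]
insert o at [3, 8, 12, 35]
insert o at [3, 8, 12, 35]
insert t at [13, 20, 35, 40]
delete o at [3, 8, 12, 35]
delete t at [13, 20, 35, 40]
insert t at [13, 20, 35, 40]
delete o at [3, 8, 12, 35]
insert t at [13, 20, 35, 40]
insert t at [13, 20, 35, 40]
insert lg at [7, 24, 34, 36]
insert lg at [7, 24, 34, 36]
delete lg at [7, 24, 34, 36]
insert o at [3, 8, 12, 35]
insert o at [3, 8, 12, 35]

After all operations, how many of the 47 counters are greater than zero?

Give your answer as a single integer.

Answer: 11

Derivation:
Step 1: insert t at [13, 20, 35, 40] -> counters=[0,0,0,0,0,0,0,0,0,0,0,0,0,1,0,0,0,0,0,0,1,0,0,0,0,0,0,0,0,0,0,0,0,0,0,1,0,0,0,0,1,0,0,0,0,0,0]
Step 2: insert lg at [7, 24, 34, 36] -> counters=[0,0,0,0,0,0,0,1,0,0,0,0,0,1,0,0,0,0,0,0,1,0,0,0,1,0,0,0,0,0,0,0,0,0,1,1,1,0,0,0,1,0,0,0,0,0,0]
Step 3: insert o at [3, 8, 12, 35] -> counters=[0,0,0,1,0,0,0,1,1,0,0,0,1,1,0,0,0,0,0,0,1,0,0,0,1,0,0,0,0,0,0,0,0,0,1,2,1,0,0,0,1,0,0,0,0,0,0]
Step 4: insert t at [13, 20, 35, 40] -> counters=[0,0,0,1,0,0,0,1,1,0,0,0,1,2,0,0,0,0,0,0,2,0,0,0,1,0,0,0,0,0,0,0,0,0,1,3,1,0,0,0,2,0,0,0,0,0,0]
Step 5: insert lg at [7, 24, 34, 36] -> counters=[0,0,0,1,0,0,0,2,1,0,0,0,1,2,0,0,0,0,0,0,2,0,0,0,2,0,0,0,0,0,0,0,0,0,2,3,2,0,0,0,2,0,0,0,0,0,0]
Step 6: delete o at [3, 8, 12, 35] -> counters=[0,0,0,0,0,0,0,2,0,0,0,0,0,2,0,0,0,0,0,0,2,0,0,0,2,0,0,0,0,0,0,0,0,0,2,2,2,0,0,0,2,0,0,0,0,0,0]
Step 7: insert t at [13, 20, 35, 40] -> counters=[0,0,0,0,0,0,0,2,0,0,0,0,0,3,0,0,0,0,0,0,3,0,0,0,2,0,0,0,0,0,0,0,0,0,2,3,2,0,0,0,3,0,0,0,0,0,0]
Step 8: insert o at [3, 8, 12, 35] -> counters=[0,0,0,1,0,0,0,2,1,0,0,0,1,3,0,0,0,0,0,0,3,0,0,0,2,0,0,0,0,0,0,0,0,0,2,4,2,0,0,0,3,0,0,0,0,0,0]
Step 9: insert o at [3, 8, 12, 35] -> counters=[0,0,0,2,0,0,0,2,2,0,0,0,2,3,0,0,0,0,0,0,3,0,0,0,2,0,0,0,0,0,0,0,0,0,2,5,2,0,0,0,3,0,0,0,0,0,0]
Step 10: insert t at [13, 20, 35, 40] -> counters=[0,0,0,2,0,0,0,2,2,0,0,0,2,4,0,0,0,0,0,0,4,0,0,0,2,0,0,0,0,0,0,0,0,0,2,6,2,0,0,0,4,0,0,0,0,0,0]
Step 11: delete o at [3, 8, 12, 35] -> counters=[0,0,0,1,0,0,0,2,1,0,0,0,1,4,0,0,0,0,0,0,4,0,0,0,2,0,0,0,0,0,0,0,0,0,2,5,2,0,0,0,4,0,0,0,0,0,0]
Step 12: delete t at [13, 20, 35, 40] -> counters=[0,0,0,1,0,0,0,2,1,0,0,0,1,3,0,0,0,0,0,0,3,0,0,0,2,0,0,0,0,0,0,0,0,0,2,4,2,0,0,0,3,0,0,0,0,0,0]
Step 13: insert t at [13, 20, 35, 40] -> counters=[0,0,0,1,0,0,0,2,1,0,0,0,1,4,0,0,0,0,0,0,4,0,0,0,2,0,0,0,0,0,0,0,0,0,2,5,2,0,0,0,4,0,0,0,0,0,0]
Step 14: delete o at [3, 8, 12, 35] -> counters=[0,0,0,0,0,0,0,2,0,0,0,0,0,4,0,0,0,0,0,0,4,0,0,0,2,0,0,0,0,0,0,0,0,0,2,4,2,0,0,0,4,0,0,0,0,0,0]
Step 15: insert t at [13, 20, 35, 40] -> counters=[0,0,0,0,0,0,0,2,0,0,0,0,0,5,0,0,0,0,0,0,5,0,0,0,2,0,0,0,0,0,0,0,0,0,2,5,2,0,0,0,5,0,0,0,0,0,0]
Step 16: insert t at [13, 20, 35, 40] -> counters=[0,0,0,0,0,0,0,2,0,0,0,0,0,6,0,0,0,0,0,0,6,0,0,0,2,0,0,0,0,0,0,0,0,0,2,6,2,0,0,0,6,0,0,0,0,0,0]
Step 17: insert lg at [7, 24, 34, 36] -> counters=[0,0,0,0,0,0,0,3,0,0,0,0,0,6,0,0,0,0,0,0,6,0,0,0,3,0,0,0,0,0,0,0,0,0,3,6,3,0,0,0,6,0,0,0,0,0,0]
Step 18: insert lg at [7, 24, 34, 36] -> counters=[0,0,0,0,0,0,0,4,0,0,0,0,0,6,0,0,0,0,0,0,6,0,0,0,4,0,0,0,0,0,0,0,0,0,4,6,4,0,0,0,6,0,0,0,0,0,0]
Step 19: delete lg at [7, 24, 34, 36] -> counters=[0,0,0,0,0,0,0,3,0,0,0,0,0,6,0,0,0,0,0,0,6,0,0,0,3,0,0,0,0,0,0,0,0,0,3,6,3,0,0,0,6,0,0,0,0,0,0]
Step 20: insert o at [3, 8, 12, 35] -> counters=[0,0,0,1,0,0,0,3,1,0,0,0,1,6,0,0,0,0,0,0,6,0,0,0,3,0,0,0,0,0,0,0,0,0,3,7,3,0,0,0,6,0,0,0,0,0,0]
Step 21: insert o at [3, 8, 12, 35] -> counters=[0,0,0,2,0,0,0,3,2,0,0,0,2,6,0,0,0,0,0,0,6,0,0,0,3,0,0,0,0,0,0,0,0,0,3,8,3,0,0,0,6,0,0,0,0,0,0]
Final counters=[0,0,0,2,0,0,0,3,2,0,0,0,2,6,0,0,0,0,0,0,6,0,0,0,3,0,0,0,0,0,0,0,0,0,3,8,3,0,0,0,6,0,0,0,0,0,0] -> 11 nonzero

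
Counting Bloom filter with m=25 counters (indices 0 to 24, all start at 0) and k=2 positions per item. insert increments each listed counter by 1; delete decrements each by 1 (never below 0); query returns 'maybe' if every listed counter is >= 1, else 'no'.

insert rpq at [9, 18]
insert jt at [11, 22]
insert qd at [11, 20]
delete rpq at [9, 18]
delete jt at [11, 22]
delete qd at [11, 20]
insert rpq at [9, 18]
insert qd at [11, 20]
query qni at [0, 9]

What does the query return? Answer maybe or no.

Answer: no

Derivation:
Step 1: insert rpq at [9, 18] -> counters=[0,0,0,0,0,0,0,0,0,1,0,0,0,0,0,0,0,0,1,0,0,0,0,0,0]
Step 2: insert jt at [11, 22] -> counters=[0,0,0,0,0,0,0,0,0,1,0,1,0,0,0,0,0,0,1,0,0,0,1,0,0]
Step 3: insert qd at [11, 20] -> counters=[0,0,0,0,0,0,0,0,0,1,0,2,0,0,0,0,0,0,1,0,1,0,1,0,0]
Step 4: delete rpq at [9, 18] -> counters=[0,0,0,0,0,0,0,0,0,0,0,2,0,0,0,0,0,0,0,0,1,0,1,0,0]
Step 5: delete jt at [11, 22] -> counters=[0,0,0,0,0,0,0,0,0,0,0,1,0,0,0,0,0,0,0,0,1,0,0,0,0]
Step 6: delete qd at [11, 20] -> counters=[0,0,0,0,0,0,0,0,0,0,0,0,0,0,0,0,0,0,0,0,0,0,0,0,0]
Step 7: insert rpq at [9, 18] -> counters=[0,0,0,0,0,0,0,0,0,1,0,0,0,0,0,0,0,0,1,0,0,0,0,0,0]
Step 8: insert qd at [11, 20] -> counters=[0,0,0,0,0,0,0,0,0,1,0,1,0,0,0,0,0,0,1,0,1,0,0,0,0]
Query qni: check counters[0]=0 counters[9]=1 -> no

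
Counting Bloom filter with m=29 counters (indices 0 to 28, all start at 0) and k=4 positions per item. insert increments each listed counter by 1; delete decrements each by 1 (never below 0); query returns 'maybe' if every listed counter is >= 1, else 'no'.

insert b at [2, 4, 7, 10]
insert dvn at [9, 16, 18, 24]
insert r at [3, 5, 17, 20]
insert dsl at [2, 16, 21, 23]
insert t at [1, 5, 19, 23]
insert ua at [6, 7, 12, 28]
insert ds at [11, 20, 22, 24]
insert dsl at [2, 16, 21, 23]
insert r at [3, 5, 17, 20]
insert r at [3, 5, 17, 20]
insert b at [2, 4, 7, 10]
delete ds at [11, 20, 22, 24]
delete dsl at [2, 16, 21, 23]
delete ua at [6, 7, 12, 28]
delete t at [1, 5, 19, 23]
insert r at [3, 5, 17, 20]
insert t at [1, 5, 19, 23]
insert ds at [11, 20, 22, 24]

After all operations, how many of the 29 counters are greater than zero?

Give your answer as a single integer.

Answer: 18

Derivation:
Step 1: insert b at [2, 4, 7, 10] -> counters=[0,0,1,0,1,0,0,1,0,0,1,0,0,0,0,0,0,0,0,0,0,0,0,0,0,0,0,0,0]
Step 2: insert dvn at [9, 16, 18, 24] -> counters=[0,0,1,0,1,0,0,1,0,1,1,0,0,0,0,0,1,0,1,0,0,0,0,0,1,0,0,0,0]
Step 3: insert r at [3, 5, 17, 20] -> counters=[0,0,1,1,1,1,0,1,0,1,1,0,0,0,0,0,1,1,1,0,1,0,0,0,1,0,0,0,0]
Step 4: insert dsl at [2, 16, 21, 23] -> counters=[0,0,2,1,1,1,0,1,0,1,1,0,0,0,0,0,2,1,1,0,1,1,0,1,1,0,0,0,0]
Step 5: insert t at [1, 5, 19, 23] -> counters=[0,1,2,1,1,2,0,1,0,1,1,0,0,0,0,0,2,1,1,1,1,1,0,2,1,0,0,0,0]
Step 6: insert ua at [6, 7, 12, 28] -> counters=[0,1,2,1,1,2,1,2,0,1,1,0,1,0,0,0,2,1,1,1,1,1,0,2,1,0,0,0,1]
Step 7: insert ds at [11, 20, 22, 24] -> counters=[0,1,2,1,1,2,1,2,0,1,1,1,1,0,0,0,2,1,1,1,2,1,1,2,2,0,0,0,1]
Step 8: insert dsl at [2, 16, 21, 23] -> counters=[0,1,3,1,1,2,1,2,0,1,1,1,1,0,0,0,3,1,1,1,2,2,1,3,2,0,0,0,1]
Step 9: insert r at [3, 5, 17, 20] -> counters=[0,1,3,2,1,3,1,2,0,1,1,1,1,0,0,0,3,2,1,1,3,2,1,3,2,0,0,0,1]
Step 10: insert r at [3, 5, 17, 20] -> counters=[0,1,3,3,1,4,1,2,0,1,1,1,1,0,0,0,3,3,1,1,4,2,1,3,2,0,0,0,1]
Step 11: insert b at [2, 4, 7, 10] -> counters=[0,1,4,3,2,4,1,3,0,1,2,1,1,0,0,0,3,3,1,1,4,2,1,3,2,0,0,0,1]
Step 12: delete ds at [11, 20, 22, 24] -> counters=[0,1,4,3,2,4,1,3,0,1,2,0,1,0,0,0,3,3,1,1,3,2,0,3,1,0,0,0,1]
Step 13: delete dsl at [2, 16, 21, 23] -> counters=[0,1,3,3,2,4,1,3,0,1,2,0,1,0,0,0,2,3,1,1,3,1,0,2,1,0,0,0,1]
Step 14: delete ua at [6, 7, 12, 28] -> counters=[0,1,3,3,2,4,0,2,0,1,2,0,0,0,0,0,2,3,1,1,3,1,0,2,1,0,0,0,0]
Step 15: delete t at [1, 5, 19, 23] -> counters=[0,0,3,3,2,3,0,2,0,1,2,0,0,0,0,0,2,3,1,0,3,1,0,1,1,0,0,0,0]
Step 16: insert r at [3, 5, 17, 20] -> counters=[0,0,3,4,2,4,0,2,0,1,2,0,0,0,0,0,2,4,1,0,4,1,0,1,1,0,0,0,0]
Step 17: insert t at [1, 5, 19, 23] -> counters=[0,1,3,4,2,5,0,2,0,1,2,0,0,0,0,0,2,4,1,1,4,1,0,2,1,0,0,0,0]
Step 18: insert ds at [11, 20, 22, 24] -> counters=[0,1,3,4,2,5,0,2,0,1,2,1,0,0,0,0,2,4,1,1,5,1,1,2,2,0,0,0,0]
Final counters=[0,1,3,4,2,5,0,2,0,1,2,1,0,0,0,0,2,4,1,1,5,1,1,2,2,0,0,0,0] -> 18 nonzero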